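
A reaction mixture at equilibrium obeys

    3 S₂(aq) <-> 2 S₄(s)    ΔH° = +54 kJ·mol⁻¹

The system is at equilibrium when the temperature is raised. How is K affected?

increases

K depends on temperature via the van 't Hoff relation. The forward reaction is endothermic, so raising T increases K.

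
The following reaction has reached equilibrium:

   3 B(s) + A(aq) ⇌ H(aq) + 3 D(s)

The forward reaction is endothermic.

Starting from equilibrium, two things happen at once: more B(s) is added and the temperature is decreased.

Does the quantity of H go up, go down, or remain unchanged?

decreases

B is a pure solid; its activity is 1 regardless of amount, so Q is unaffected — no shift from this change.
The forward reaction is endothermic. Lowering T favours the exothermic direction — shift to the left.
The net shift is to the left. H is a product, so its amount decreases.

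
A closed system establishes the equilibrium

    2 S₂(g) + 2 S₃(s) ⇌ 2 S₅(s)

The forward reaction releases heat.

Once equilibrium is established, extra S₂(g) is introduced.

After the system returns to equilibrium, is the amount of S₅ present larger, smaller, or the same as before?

increases

Adding S₂ (g), a reactant, drives the reaction to the right.
The net shift is to the right. S₅ is a product, so its amount increases.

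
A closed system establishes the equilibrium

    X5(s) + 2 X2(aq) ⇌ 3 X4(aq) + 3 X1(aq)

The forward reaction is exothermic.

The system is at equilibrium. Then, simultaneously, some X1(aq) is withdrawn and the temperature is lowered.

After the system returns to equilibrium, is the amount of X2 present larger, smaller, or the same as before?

decreases

Removing X1 (aq), a product, drives the reaction to the right.
The forward reaction is exothermic. Lowering T favours the exothermic direction — shift to the right.
The net shift is to the right. X2 is a reactant, so its amount decreases.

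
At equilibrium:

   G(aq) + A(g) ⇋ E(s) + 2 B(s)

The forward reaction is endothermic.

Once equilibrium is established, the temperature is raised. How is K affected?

K depends on temperature via the van 't Hoff relation. The forward reaction is endothermic, so raising T increases K.

increases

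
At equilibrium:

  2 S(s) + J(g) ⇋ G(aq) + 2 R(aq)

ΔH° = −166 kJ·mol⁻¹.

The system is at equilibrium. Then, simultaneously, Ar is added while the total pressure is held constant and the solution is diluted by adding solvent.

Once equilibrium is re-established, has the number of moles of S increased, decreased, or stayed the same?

cannot be determined

Adding inert gas at constant total pressure expands the volume and lowers every reacting partial pressure. With Δn_gas = 0 − 1 = -1, Q moves away from K toward the side with fewer gas moles, so the system shifts toward the side with more gas moles — to the left.
Dilution lowers every aqueous concentration by the same factor. Δn_aq = 3 − 0 = +3, so the system shifts toward the side with more dissolved moles — to the right.
The two effects oppose each other, so the net shift — and hence the change in S — cannot be determined from the given information.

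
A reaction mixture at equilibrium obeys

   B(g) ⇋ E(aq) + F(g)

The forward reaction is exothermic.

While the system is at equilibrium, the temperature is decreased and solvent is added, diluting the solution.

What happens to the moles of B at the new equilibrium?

decreases

The forward reaction is exothermic. Lowering T favours the exothermic direction — shift to the right.
Dilution lowers every aqueous concentration by the same factor. Δn_aq = 1 − 0 = +1, so the system shifts toward the side with more dissolved moles — to the right.
The net shift is to the right. B is a reactant, so its amount decreases.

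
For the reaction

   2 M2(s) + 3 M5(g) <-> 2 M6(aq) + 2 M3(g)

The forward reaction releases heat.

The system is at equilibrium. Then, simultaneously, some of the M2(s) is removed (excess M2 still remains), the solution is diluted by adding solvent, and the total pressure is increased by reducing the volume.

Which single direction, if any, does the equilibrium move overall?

M2 is a pure solid; its activity is 1 regardless of amount, so Q is unaffected — no shift from this change.
Dilution lowers every aqueous concentration by the same factor. Δn_aq = 2 − 0 = +2, so the system shifts toward the side with more dissolved moles — to the right.
Gas moles: reactants 3, products 2 (Δn_gas = -1). Compression shifts the system toward the side with fewer moles of gas — to the right.
Only the nonzero effect(s) matter; the net shift is to the right.

right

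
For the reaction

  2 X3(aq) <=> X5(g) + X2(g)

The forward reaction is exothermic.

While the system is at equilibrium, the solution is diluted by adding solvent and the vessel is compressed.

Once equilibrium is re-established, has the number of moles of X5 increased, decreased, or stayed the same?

Dilution lowers every aqueous concentration by the same factor. Δn_aq = 0 − 2 = -2, so the system shifts toward the side with more dissolved moles — to the left.
Gas moles: reactants 0, products 2 (Δn_gas = +2). Compression shifts the system toward the side with fewer moles of gas — to the left.
The net shift is to the left. X5 is a product, so its amount decreases.

decreases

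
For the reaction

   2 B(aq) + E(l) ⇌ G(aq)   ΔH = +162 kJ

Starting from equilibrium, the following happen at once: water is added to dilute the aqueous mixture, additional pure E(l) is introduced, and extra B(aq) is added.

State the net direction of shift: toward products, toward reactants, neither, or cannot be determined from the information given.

Dilution lowers every aqueous concentration by the same factor. Δn_aq = 1 − 2 = -1, so the system shifts toward the side with more dissolved moles — to the left.
E is a pure liquid; its activity is 1 regardless of amount, so Q is unaffected — no shift from this change.
Adding B (aq), a reactant, drives the reaction to the right.
The individual effects push in opposite directions; without quantitative information the net direction cannot be determined.

cannot be determined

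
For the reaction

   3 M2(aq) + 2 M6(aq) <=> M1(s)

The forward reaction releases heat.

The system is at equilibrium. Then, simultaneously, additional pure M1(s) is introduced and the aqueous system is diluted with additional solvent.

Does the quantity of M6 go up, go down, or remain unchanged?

increases

M1 is a pure solid; its activity is 1 regardless of amount, so Q is unaffected — no shift from this change.
Dilution lowers every aqueous concentration by the same factor. Δn_aq = 0 − 5 = -5, so the system shifts toward the side with more dissolved moles — to the left.
The net shift is to the left. M6 is a reactant, so its amount increases.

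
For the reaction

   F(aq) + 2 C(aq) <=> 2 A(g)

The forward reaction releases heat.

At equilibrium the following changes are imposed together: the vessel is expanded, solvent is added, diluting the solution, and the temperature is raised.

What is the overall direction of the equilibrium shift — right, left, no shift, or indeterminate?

cannot be determined

Gas moles: reactants 0, products 2 (Δn_gas = +2). Expansion shifts the system toward the side with more moles of gas — to the right.
Dilution lowers every aqueous concentration by the same factor. Δn_aq = 0 − 3 = -3, so the system shifts toward the side with more dissolved moles — to the left.
The forward reaction is exothermic. Raising T favours the endothermic direction — shift to the left.
The individual effects push in opposite directions; without quantitative information the net direction cannot be determined.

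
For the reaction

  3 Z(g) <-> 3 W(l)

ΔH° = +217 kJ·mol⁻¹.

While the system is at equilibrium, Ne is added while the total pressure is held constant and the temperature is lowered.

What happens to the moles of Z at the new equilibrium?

increases

Adding inert gas at constant total pressure expands the volume and lowers every reacting partial pressure. With Δn_gas = 0 − 3 = -3, Q moves away from K toward the side with fewer gas moles, so the system shifts toward the side with more gas moles — to the left.
The forward reaction is endothermic. Lowering T favours the exothermic direction — shift to the left.
The net shift is to the left. Z is a reactant, so its amount increases.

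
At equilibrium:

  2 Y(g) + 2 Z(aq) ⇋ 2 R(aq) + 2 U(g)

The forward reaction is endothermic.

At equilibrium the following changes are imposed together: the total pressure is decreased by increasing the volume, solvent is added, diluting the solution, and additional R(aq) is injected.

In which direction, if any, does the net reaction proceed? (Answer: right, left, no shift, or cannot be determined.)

Gas moles: reactants 2, products 2. Δn_gas = 0, so a volume change leaves Q equal to K — no shift from this change.
Dilution scales every aqueous concentration by the same factor. Δn_aq = 2 − 2 = 0, so Q is unchanged — no shift.
Adding R (aq), a product, drives the reaction to the left.
Only the nonzero effect(s) matter; the net shift is to the left.

left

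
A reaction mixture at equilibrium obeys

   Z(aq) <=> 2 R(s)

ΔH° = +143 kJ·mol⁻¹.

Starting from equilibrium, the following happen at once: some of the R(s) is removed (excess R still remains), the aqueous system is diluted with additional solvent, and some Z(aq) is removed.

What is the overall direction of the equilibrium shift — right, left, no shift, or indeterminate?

left

R is a pure solid; its activity is 1 regardless of amount, so Q is unaffected — no shift from this change.
Dilution lowers every aqueous concentration by the same factor. Δn_aq = 0 − 1 = -1, so the system shifts toward the side with more dissolved moles — to the left.
Removing Z (aq), a reactant, drives the reaction to the left.
Only the nonzero effect(s) matter; the net shift is to the left.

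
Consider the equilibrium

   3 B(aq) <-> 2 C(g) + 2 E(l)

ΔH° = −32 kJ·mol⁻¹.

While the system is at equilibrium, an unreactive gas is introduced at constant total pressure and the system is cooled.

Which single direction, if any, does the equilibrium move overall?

Adding inert gas at constant total pressure expands the volume and lowers every reacting partial pressure. With Δn_gas = 2 − 0 = +2, Q moves away from K toward the side with fewer gas moles, so the system shifts toward the side with more gas moles — to the right.
The forward reaction is exothermic. Lowering T favours the exothermic direction — shift to the right.
All effects act in the same direction — net shift to the right.

right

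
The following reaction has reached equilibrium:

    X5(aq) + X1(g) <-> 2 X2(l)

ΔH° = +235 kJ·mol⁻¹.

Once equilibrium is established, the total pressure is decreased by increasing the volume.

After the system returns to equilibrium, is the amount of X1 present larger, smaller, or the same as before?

increases

Gas moles: reactants 1, products 0 (Δn_gas = -1). Expansion shifts the system toward the side with more moles of gas — to the left.
The net shift is to the left. X1 is a reactant, so its amount increases.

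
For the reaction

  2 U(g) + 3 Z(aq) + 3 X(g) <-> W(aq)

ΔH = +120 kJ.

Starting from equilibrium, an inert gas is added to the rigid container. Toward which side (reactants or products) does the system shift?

At constant volume, adding an inert gas leaves every reacting species' partial pressure unchanged, so Q is unchanged — no shift from this change.

no shift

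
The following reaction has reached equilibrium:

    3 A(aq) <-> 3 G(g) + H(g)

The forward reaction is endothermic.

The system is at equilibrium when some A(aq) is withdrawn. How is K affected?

The equilibrium constant depends only on temperature. This perturbation may move the position of equilibrium, but since T is unchanged, K itself is unchanged.

unchanged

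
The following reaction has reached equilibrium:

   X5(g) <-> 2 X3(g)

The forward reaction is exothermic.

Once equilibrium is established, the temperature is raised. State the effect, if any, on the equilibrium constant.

K depends on temperature via the van 't Hoff relation. The forward reaction is exothermic, so raising T decreases K.

decreases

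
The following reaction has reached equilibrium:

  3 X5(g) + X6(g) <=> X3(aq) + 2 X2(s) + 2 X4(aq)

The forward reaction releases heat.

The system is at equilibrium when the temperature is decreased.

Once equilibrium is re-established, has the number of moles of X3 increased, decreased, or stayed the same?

increases

The forward reaction is exothermic. Lowering T favours the exothermic direction — shift to the right.
The net shift is to the right. X3 is a product, so its amount increases.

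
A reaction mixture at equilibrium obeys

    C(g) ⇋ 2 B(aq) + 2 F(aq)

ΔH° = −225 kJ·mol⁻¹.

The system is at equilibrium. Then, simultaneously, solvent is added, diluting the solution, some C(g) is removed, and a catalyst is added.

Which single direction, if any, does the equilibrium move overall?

cannot be determined

Dilution lowers every aqueous concentration by the same factor. Δn_aq = 4 − 0 = +4, so the system shifts toward the side with more dissolved moles — to the right.
Removing C (g), a reactant, drives the reaction to the left.
A catalyst speeds both forward and reverse rates equally; it changes neither Q nor K — no shift from this change.
The individual effects push in opposite directions; without quantitative information the net direction cannot be determined.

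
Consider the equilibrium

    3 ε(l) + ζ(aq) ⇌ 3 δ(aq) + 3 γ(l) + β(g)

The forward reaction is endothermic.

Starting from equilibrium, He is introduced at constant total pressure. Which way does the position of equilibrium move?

Adding inert gas at constant total pressure expands the volume and lowers every reacting partial pressure. With Δn_gas = 1 − 0 = +1, Q moves away from K toward the side with fewer gas moles, so the system shifts toward the side with more gas moles — to the right.

right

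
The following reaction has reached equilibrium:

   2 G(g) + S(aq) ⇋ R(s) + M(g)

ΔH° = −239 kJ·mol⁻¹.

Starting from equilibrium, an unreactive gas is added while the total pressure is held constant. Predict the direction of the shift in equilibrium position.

left

Adding inert gas at constant total pressure expands the volume and lowers every reacting partial pressure. With Δn_gas = 1 − 2 = -1, Q moves away from K toward the side with fewer gas moles, so the system shifts toward the side with more gas moles — to the left.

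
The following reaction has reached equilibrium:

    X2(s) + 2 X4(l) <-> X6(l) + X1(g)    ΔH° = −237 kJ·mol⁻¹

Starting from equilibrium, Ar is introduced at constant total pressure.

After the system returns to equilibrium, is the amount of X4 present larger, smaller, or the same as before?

decreases

Adding inert gas at constant total pressure expands the volume and lowers every reacting partial pressure. With Δn_gas = 1 − 0 = +1, Q moves away from K toward the side with fewer gas moles, so the system shifts toward the side with more gas moles — to the right.
The net shift is to the right. X4 is a reactant, so its amount decreases.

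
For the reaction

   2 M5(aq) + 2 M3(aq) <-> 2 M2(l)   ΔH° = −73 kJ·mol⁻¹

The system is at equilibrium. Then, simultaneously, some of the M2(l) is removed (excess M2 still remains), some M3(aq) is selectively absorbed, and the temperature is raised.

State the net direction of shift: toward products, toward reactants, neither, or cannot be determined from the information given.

M2 is a pure liquid; its activity is 1 regardless of amount, so Q is unaffected — no shift from this change.
Removing M3 (aq), a reactant, drives the reaction to the left.
The forward reaction is exothermic. Raising T favours the endothermic direction — shift to the left.
Only the nonzero effect(s) matter; the net shift is to the left.

left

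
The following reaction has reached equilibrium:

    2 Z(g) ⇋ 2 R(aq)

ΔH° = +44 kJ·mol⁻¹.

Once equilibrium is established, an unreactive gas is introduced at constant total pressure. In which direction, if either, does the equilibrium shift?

left

Adding inert gas at constant total pressure expands the volume and lowers every reacting partial pressure. With Δn_gas = 0 − 2 = -2, Q moves away from K toward the side with fewer gas moles, so the system shifts toward the side with more gas moles — to the left.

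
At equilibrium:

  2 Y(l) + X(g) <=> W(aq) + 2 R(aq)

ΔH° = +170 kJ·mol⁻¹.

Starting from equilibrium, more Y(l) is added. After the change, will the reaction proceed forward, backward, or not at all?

Y is a pure liquid; its activity is 1 regardless of amount, so Q is unaffected — no shift from this change.

no shift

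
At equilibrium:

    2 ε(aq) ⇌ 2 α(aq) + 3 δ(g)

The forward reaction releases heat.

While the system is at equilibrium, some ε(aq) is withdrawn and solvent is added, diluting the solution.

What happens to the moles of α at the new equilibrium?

decreases

Removing ε (aq), a reactant, drives the reaction to the left.
Dilution scales every aqueous concentration by the same factor. Δn_aq = 2 − 2 = 0, so Q is unchanged — no shift.
The net shift is to the left. α is a product, so its amount decreases.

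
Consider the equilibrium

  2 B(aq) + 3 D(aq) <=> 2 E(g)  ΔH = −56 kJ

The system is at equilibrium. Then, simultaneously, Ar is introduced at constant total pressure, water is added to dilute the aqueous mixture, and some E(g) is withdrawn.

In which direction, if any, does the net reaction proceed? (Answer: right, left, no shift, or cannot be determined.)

Adding inert gas at constant total pressure expands the volume and lowers every reacting partial pressure. With Δn_gas = 2 − 0 = +2, Q moves away from K toward the side with fewer gas moles, so the system shifts toward the side with more gas moles — to the right.
Dilution lowers every aqueous concentration by the same factor. Δn_aq = 0 − 5 = -5, so the system shifts toward the side with more dissolved moles — to the left.
Removing E (g), a product, drives the reaction to the right.
The individual effects push in opposite directions; without quantitative information the net direction cannot be determined.

cannot be determined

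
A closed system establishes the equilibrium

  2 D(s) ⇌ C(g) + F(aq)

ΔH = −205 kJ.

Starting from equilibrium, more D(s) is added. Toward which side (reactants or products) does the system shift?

D is a pure solid; its activity is 1 regardless of amount, so Q is unaffected — no shift from this change.

no shift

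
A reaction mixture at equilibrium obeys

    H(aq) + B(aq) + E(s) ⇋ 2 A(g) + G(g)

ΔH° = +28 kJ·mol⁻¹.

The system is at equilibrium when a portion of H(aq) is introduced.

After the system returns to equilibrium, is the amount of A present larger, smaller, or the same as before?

increases

Adding H (aq), a reactant, drives the reaction to the right.
The net shift is to the right. A is a product, so its amount increases.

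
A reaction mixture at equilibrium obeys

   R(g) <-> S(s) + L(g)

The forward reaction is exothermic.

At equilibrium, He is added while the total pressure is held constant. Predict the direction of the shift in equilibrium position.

no shift

Adding inert gas at constant total pressure expands the volume, scaling every reacting partial pressure by the same factor. Δn_gas = 1 − 1 = 0, so Q is unchanged — no shift.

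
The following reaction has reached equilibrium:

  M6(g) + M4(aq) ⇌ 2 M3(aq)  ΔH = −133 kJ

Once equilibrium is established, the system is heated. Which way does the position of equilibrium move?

The forward reaction is exothermic. Raising T favours the endothermic direction — shift to the left.

left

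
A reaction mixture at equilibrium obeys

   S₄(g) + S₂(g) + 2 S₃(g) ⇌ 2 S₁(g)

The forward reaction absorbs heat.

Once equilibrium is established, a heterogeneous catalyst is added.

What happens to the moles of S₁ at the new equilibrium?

A catalyst speeds both forward and reverse rates equally; it changes neither Q nor K — no shift from this change.
No net shift occurs, so the amount of S₁ is unchanged.

unchanged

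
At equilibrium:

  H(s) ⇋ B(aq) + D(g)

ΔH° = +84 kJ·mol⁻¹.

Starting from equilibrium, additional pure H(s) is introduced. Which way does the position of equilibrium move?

no shift

H is a pure solid; its activity is 1 regardless of amount, so Q is unaffected — no shift from this change.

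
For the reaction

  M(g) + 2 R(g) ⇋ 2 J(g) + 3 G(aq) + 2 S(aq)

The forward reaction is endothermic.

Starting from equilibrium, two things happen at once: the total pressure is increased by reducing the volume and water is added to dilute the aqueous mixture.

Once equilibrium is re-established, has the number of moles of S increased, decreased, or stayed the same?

increases

Gas moles: reactants 3, products 2 (Δn_gas = -1). Compression shifts the system toward the side with fewer moles of gas — to the right.
Dilution lowers every aqueous concentration by the same factor. Δn_aq = 5 − 0 = +5, so the system shifts toward the side with more dissolved moles — to the right.
The net shift is to the right. S is a product, so its amount increases.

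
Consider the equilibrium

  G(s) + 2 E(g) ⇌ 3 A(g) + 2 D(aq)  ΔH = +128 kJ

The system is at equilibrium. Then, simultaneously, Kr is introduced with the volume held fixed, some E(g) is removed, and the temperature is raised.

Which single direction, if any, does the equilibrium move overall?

At constant volume, adding an inert gas leaves every reacting species' partial pressure unchanged, so Q is unchanged — no shift from this change.
Removing E (g), a reactant, drives the reaction to the left.
The forward reaction is endothermic. Raising T favours the endothermic direction — shift to the right.
The individual effects push in opposite directions; without quantitative information the net direction cannot be determined.

cannot be determined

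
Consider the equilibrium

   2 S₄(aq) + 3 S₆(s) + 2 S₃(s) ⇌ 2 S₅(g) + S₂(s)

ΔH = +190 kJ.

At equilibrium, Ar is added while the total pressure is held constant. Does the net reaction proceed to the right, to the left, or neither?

right

Adding inert gas at constant total pressure expands the volume and lowers every reacting partial pressure. With Δn_gas = 2 − 0 = +2, Q moves away from K toward the side with fewer gas moles, so the system shifts toward the side with more gas moles — to the right.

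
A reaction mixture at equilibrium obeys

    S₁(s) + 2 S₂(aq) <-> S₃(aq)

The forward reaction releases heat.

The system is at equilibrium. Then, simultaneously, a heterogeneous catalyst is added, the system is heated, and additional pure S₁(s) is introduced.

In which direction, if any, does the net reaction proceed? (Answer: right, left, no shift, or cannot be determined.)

A catalyst speeds both forward and reverse rates equally; it changes neither Q nor K — no shift from this change.
The forward reaction is exothermic. Raising T favours the endothermic direction — shift to the left.
S₁ is a pure solid; its activity is 1 regardless of amount, so Q is unaffected — no shift from this change.
Only the nonzero effect(s) matter; the net shift is to the left.

left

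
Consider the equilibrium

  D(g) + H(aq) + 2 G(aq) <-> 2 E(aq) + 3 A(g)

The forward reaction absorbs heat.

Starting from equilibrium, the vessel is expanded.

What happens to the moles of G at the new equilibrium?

decreases

Gas moles: reactants 1, products 3 (Δn_gas = +2). Expansion shifts the system toward the side with more moles of gas — to the right.
The net shift is to the right. G is a reactant, so its amount decreases.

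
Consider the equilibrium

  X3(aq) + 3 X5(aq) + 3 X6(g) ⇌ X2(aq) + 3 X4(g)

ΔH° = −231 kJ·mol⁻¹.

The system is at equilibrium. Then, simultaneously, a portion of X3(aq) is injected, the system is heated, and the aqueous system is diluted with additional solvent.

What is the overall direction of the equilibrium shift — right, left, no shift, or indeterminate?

Adding X3 (aq), a reactant, drives the reaction to the right.
The forward reaction is exothermic. Raising T favours the endothermic direction — shift to the left.
Dilution lowers every aqueous concentration by the same factor. Δn_aq = 1 − 4 = -3, so the system shifts toward the side with more dissolved moles — to the left.
The individual effects push in opposite directions; without quantitative information the net direction cannot be determined.

cannot be determined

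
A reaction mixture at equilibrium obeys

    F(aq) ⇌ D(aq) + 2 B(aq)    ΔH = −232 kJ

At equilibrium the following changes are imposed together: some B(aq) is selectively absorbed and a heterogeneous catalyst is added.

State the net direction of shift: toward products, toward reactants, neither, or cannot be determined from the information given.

right

Removing B (aq), a product, drives the reaction to the right.
A catalyst speeds both forward and reverse rates equally; it changes neither Q nor K — no shift from this change.
Only the nonzero effect(s) matter; the net shift is to the right.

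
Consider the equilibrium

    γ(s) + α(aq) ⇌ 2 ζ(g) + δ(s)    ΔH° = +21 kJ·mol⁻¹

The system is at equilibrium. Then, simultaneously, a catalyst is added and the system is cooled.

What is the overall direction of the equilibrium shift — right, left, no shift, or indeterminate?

A catalyst speeds both forward and reverse rates equally; it changes neither Q nor K — no shift from this change.
The forward reaction is endothermic. Lowering T favours the exothermic direction — shift to the left.
Only the nonzero effect(s) matter; the net shift is to the left.

left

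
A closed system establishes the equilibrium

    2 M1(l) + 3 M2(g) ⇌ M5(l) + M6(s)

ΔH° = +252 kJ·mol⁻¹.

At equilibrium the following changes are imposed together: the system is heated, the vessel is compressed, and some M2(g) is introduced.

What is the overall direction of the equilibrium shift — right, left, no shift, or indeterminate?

right

The forward reaction is endothermic. Raising T favours the endothermic direction — shift to the right.
Gas moles: reactants 3, products 0 (Δn_gas = -3). Compression shifts the system toward the side with fewer moles of gas — to the right.
Adding M2 (g), a reactant, drives the reaction to the right.
All effects act in the same direction — net shift to the right.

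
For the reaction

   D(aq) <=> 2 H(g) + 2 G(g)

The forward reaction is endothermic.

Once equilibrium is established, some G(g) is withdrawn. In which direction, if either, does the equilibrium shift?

Removing G (g), a product, drives the reaction to the right.

right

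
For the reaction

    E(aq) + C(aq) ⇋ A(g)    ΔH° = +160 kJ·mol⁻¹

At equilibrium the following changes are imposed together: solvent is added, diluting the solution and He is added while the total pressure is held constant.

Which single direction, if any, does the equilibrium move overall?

cannot be determined

Dilution lowers every aqueous concentration by the same factor. Δn_aq = 0 − 2 = -2, so the system shifts toward the side with more dissolved moles — to the left.
Adding inert gas at constant total pressure expands the volume and lowers every reacting partial pressure. With Δn_gas = 1 − 0 = +1, Q moves away from K toward the side with fewer gas moles, so the system shifts toward the side with more gas moles — to the right.
The individual effects push in opposite directions; without quantitative information the net direction cannot be determined.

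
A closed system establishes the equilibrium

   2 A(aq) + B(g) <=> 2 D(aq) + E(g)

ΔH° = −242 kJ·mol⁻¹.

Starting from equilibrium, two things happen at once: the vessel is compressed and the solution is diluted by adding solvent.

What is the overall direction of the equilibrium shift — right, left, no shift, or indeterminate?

no shift

Gas moles: reactants 1, products 1. Δn_gas = 0, so a volume change leaves Q equal to K — no shift from this change.
Dilution scales every aqueous concentration by the same factor. Δn_aq = 2 − 2 = 0, so Q is unchanged — no shift.
None of the changes alters Q relative to K, so there is no net shift.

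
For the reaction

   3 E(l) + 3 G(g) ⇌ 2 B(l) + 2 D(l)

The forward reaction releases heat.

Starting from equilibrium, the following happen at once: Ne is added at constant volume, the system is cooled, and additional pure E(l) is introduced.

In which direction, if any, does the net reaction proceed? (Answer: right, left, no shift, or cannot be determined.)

right

At constant volume, adding an inert gas leaves every reacting species' partial pressure unchanged, so Q is unchanged — no shift from this change.
The forward reaction is exothermic. Lowering T favours the exothermic direction — shift to the right.
E is a pure liquid; its activity is 1 regardless of amount, so Q is unaffected — no shift from this change.
Only the nonzero effect(s) matter; the net shift is to the right.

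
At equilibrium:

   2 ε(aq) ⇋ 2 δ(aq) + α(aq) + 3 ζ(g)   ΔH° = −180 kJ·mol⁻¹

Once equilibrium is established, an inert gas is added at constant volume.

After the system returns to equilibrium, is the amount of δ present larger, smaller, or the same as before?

At constant volume, adding an inert gas leaves every reacting species' partial pressure unchanged, so Q is unchanged — no shift from this change.
No net shift occurs, so the amount of δ is unchanged.

unchanged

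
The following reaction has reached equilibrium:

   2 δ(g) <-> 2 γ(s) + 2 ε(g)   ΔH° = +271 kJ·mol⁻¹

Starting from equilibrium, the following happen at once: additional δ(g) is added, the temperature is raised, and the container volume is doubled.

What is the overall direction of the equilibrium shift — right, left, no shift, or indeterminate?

Adding δ (g), a reactant, drives the reaction to the right.
The forward reaction is endothermic. Raising T favours the endothermic direction — shift to the right.
Gas moles: reactants 2, products 2. Δn_gas = 0, so a volume change leaves Q equal to K — no shift from this change.
Only the nonzero effect(s) matter; the net shift is to the right.

right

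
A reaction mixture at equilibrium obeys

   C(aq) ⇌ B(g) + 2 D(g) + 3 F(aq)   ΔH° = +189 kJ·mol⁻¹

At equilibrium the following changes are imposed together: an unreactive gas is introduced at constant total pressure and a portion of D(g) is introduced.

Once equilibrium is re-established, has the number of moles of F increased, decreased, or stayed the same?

Adding inert gas at constant total pressure expands the volume and lowers every reacting partial pressure. With Δn_gas = 3 − 0 = +3, Q moves away from K toward the side with fewer gas moles, so the system shifts toward the side with more gas moles — to the right.
Adding D (g), a product, drives the reaction to the left.
The two effects oppose each other, so the net shift — and hence the change in F — cannot be determined from the given information.

cannot be determined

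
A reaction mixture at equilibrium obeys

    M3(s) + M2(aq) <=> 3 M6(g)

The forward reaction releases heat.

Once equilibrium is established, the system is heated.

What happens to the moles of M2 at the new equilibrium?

increases

The forward reaction is exothermic. Raising T favours the endothermic direction — shift to the left.
The net shift is to the left. M2 is a reactant, so its amount increases.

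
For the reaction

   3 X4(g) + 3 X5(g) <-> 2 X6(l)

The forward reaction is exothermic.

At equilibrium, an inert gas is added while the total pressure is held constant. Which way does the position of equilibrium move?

left

Adding inert gas at constant total pressure expands the volume and lowers every reacting partial pressure. With Δn_gas = 0 − 6 = -6, Q moves away from K toward the side with fewer gas moles, so the system shifts toward the side with more gas moles — to the left.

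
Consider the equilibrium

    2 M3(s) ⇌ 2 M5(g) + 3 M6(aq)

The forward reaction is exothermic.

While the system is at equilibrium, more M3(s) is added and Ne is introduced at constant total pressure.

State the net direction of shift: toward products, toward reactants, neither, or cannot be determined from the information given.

M3 is a pure solid; its activity is 1 regardless of amount, so Q is unaffected — no shift from this change.
Adding inert gas at constant total pressure expands the volume and lowers every reacting partial pressure. With Δn_gas = 2 − 0 = +2, Q moves away from K toward the side with fewer gas moles, so the system shifts toward the side with more gas moles — to the right.
Only the nonzero effect(s) matter; the net shift is to the right.

right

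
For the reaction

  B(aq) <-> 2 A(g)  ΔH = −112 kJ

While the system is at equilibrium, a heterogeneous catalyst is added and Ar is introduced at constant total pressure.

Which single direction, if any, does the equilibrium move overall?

A catalyst speeds both forward and reverse rates equally; it changes neither Q nor K — no shift from this change.
Adding inert gas at constant total pressure expands the volume and lowers every reacting partial pressure. With Δn_gas = 2 − 0 = +2, Q moves away from K toward the side with fewer gas moles, so the system shifts toward the side with more gas moles — to the right.
Only the nonzero effect(s) matter; the net shift is to the right.

right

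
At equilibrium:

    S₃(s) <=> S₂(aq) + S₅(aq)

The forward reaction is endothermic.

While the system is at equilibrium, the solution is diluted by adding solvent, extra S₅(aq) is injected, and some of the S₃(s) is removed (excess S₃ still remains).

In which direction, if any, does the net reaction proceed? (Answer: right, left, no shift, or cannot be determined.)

Dilution lowers every aqueous concentration by the same factor. Δn_aq = 2 − 0 = +2, so the system shifts toward the side with more dissolved moles — to the right.
Adding S₅ (aq), a product, drives the reaction to the left.
S₃ is a pure solid; its activity is 1 regardless of amount, so Q is unaffected — no shift from this change.
The individual effects push in opposite directions; without quantitative information the net direction cannot be determined.

cannot be determined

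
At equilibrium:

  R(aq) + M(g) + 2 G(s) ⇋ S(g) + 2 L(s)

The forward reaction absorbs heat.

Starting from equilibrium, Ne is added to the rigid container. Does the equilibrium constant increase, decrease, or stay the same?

The equilibrium constant depends only on temperature. This perturbation changes neither the position of equilibrium nor K.

unchanged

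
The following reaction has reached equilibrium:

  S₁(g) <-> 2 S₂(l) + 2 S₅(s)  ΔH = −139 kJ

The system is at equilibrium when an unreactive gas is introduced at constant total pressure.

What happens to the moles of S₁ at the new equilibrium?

Adding inert gas at constant total pressure expands the volume and lowers every reacting partial pressure. With Δn_gas = 0 − 1 = -1, Q moves away from K toward the side with fewer gas moles, so the system shifts toward the side with more gas moles — to the left.
The net shift is to the left. S₁ is a reactant, so its amount increases.

increases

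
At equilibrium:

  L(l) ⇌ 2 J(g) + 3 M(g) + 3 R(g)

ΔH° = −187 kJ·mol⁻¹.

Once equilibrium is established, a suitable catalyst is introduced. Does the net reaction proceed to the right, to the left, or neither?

A catalyst speeds both forward and reverse rates equally; it changes neither Q nor K — no shift from this change.

no shift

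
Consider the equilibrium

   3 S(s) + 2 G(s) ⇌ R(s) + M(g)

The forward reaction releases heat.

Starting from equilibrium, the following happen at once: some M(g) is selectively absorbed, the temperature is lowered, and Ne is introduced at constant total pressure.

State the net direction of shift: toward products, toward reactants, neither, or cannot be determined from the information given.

Removing M (g), a product, drives the reaction to the right.
The forward reaction is exothermic. Lowering T favours the exothermic direction — shift to the right.
Adding inert gas at constant total pressure expands the volume and lowers every reacting partial pressure. With Δn_gas = 1 − 0 = +1, Q moves away from K toward the side with fewer gas moles, so the system shifts toward the side with more gas moles — to the right.
All effects act in the same direction — net shift to the right.

right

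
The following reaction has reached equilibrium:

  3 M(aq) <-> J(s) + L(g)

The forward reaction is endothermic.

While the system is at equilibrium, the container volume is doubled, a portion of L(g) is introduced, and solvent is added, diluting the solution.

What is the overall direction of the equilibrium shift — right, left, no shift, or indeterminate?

cannot be determined

Gas moles: reactants 0, products 1 (Δn_gas = +1). Expansion shifts the system toward the side with more moles of gas — to the right.
Adding L (g), a product, drives the reaction to the left.
Dilution lowers every aqueous concentration by the same factor. Δn_aq = 0 − 3 = -3, so the system shifts toward the side with more dissolved moles — to the left.
The individual effects push in opposite directions; without quantitative information the net direction cannot be determined.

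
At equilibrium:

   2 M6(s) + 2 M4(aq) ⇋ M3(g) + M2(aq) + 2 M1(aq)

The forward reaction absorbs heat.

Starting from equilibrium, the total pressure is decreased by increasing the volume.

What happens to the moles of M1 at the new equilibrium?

Gas moles: reactants 0, products 1 (Δn_gas = +1). Expansion shifts the system toward the side with more moles of gas — to the right.
The net shift is to the right. M1 is a product, so its amount increases.

increases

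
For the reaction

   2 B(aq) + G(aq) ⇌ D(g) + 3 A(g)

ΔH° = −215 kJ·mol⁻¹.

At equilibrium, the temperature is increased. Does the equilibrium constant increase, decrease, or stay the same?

decreases

K depends on temperature via the van 't Hoff relation. The forward reaction is exothermic, so raising T decreases K.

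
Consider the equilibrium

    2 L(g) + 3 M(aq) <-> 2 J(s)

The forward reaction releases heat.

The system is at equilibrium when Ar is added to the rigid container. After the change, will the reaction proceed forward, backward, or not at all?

no shift

At constant volume, adding an inert gas leaves every reacting species' partial pressure unchanged, so Q is unchanged — no shift from this change.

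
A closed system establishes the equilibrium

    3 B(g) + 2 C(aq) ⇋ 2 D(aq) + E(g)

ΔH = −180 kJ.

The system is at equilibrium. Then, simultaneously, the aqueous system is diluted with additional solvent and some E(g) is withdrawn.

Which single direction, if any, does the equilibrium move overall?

Dilution scales every aqueous concentration by the same factor. Δn_aq = 2 − 2 = 0, so Q is unchanged — no shift.
Removing E (g), a product, drives the reaction to the right.
Only the nonzero effect(s) matter; the net shift is to the right.

right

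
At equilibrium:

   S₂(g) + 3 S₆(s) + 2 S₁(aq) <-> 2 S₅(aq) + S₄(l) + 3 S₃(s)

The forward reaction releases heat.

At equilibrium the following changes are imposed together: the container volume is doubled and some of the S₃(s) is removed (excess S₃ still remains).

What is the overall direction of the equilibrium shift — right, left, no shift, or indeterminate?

Gas moles: reactants 1, products 0 (Δn_gas = -1). Expansion shifts the system toward the side with more moles of gas — to the left.
S₃ is a pure solid; its activity is 1 regardless of amount, so Q is unaffected — no shift from this change.
Only the nonzero effect(s) matter; the net shift is to the left.

left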